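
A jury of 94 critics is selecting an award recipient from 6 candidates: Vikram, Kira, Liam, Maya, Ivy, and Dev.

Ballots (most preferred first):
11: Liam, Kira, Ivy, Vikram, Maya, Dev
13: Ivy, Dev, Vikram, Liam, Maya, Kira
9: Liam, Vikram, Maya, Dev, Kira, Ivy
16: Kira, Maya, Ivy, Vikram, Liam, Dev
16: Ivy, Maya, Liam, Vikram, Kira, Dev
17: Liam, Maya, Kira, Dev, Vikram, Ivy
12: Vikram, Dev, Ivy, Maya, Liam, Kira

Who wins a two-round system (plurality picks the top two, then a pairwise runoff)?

Round 1 first-place votes: Vikram 12, Kira 16, Liam 37, Maya 0, Ivy 29, Dev 0. Liam and Ivy advance.
Runoff: Liam is ranked above Ivy on 37 ballots, Ivy above Liam on 57.

Ivy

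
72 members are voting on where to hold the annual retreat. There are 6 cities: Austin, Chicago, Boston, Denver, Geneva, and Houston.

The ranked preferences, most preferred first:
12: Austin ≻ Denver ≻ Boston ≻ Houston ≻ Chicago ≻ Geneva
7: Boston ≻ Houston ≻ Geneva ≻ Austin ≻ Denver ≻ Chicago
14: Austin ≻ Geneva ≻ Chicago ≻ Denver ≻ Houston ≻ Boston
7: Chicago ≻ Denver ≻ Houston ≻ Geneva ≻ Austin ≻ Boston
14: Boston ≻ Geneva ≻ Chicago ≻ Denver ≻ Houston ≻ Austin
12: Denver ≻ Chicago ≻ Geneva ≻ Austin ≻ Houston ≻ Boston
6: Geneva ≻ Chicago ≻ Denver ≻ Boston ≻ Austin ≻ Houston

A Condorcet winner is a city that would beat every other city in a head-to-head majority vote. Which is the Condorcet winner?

Geneva vs Austin: 46–26
Geneva vs Chicago: 41–31
Geneva vs Boston: 39–33
Geneva vs Denver: 41–31
Geneva vs Houston: 46–26
Geneva beats every other city.

Geneva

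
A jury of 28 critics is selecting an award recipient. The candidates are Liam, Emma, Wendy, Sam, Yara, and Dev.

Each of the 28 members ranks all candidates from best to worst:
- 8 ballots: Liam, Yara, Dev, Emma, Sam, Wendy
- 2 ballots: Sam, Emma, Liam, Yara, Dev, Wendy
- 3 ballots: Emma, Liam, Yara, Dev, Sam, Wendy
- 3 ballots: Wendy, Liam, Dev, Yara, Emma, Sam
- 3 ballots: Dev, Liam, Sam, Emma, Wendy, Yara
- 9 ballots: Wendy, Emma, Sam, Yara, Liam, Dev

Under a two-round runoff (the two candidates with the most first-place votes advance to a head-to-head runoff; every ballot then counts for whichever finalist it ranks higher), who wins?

Round 1 first-place votes: Liam 8, Emma 3, Wendy 12, Sam 2, Yara 0, Dev 3. Wendy and Liam advance.
Runoff: Wendy is ranked above Liam on 12 ballots, Liam above Wendy on 16.

Liam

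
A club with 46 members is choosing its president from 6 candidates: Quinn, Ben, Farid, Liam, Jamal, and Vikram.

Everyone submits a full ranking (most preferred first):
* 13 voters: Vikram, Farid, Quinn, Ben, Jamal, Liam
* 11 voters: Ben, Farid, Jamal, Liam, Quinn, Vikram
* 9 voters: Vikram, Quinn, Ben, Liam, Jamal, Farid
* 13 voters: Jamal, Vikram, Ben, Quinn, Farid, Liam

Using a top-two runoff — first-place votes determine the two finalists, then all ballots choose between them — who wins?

Jamal

Round 1 first-place votes: Quinn 0, Ben 11, Farid 0, Liam 0, Jamal 13, Vikram 22. Vikram and Jamal advance.
Runoff: Vikram is ranked above Jamal on 22 ballots, Jamal above Vikram on 24.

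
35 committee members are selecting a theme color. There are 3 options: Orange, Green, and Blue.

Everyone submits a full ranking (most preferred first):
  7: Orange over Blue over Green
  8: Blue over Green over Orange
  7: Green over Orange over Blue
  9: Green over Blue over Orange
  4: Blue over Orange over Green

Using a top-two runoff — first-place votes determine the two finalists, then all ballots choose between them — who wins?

Blue

Round 1 first-place votes: Orange 7, Green 16, Blue 12. Green and Blue advance.
Runoff: Green is ranked above Blue on 16 ballots, Blue above Green on 19.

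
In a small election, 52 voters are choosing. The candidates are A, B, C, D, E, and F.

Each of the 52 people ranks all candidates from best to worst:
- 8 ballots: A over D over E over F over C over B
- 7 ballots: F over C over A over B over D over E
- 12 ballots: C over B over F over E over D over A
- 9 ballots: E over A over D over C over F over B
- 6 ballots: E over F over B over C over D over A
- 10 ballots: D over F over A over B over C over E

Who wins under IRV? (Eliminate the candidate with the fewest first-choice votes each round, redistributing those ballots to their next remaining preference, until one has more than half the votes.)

D

Round 1: A 8, B 0, C 12, D 10, E 15, F 7. B eliminated.
Round 2: A 8, C 12, D 10, E 15, F 7. F eliminated.
Round 3: A 8, C 19, D 10, E 15. A eliminated.
Round 4: C 19, D 18, E 15. E eliminated.
Round 5: C 25, D 27. D has a majority (≥27).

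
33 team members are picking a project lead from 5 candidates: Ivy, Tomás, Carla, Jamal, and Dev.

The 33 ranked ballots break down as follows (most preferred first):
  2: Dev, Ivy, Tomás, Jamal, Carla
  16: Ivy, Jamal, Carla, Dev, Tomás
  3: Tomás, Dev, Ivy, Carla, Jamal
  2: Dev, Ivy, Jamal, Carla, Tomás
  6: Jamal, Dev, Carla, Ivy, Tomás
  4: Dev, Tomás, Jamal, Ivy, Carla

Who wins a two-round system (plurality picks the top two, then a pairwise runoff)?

Round 1 first-place votes: Ivy 16, Tomás 3, Carla 0, Jamal 6, Dev 8. Ivy and Dev advance.
Runoff: Ivy is ranked above Dev on 16 ballots, Dev above Ivy on 17.

Dev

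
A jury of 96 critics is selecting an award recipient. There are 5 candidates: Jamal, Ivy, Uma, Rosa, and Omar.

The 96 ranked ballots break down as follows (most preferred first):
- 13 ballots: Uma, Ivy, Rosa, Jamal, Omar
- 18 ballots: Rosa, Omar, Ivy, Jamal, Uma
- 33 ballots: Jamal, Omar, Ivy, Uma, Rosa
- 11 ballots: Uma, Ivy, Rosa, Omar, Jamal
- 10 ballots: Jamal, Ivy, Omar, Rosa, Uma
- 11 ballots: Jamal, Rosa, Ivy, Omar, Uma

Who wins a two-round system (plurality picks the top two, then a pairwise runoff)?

Round 1 first-place votes: Jamal 54, Ivy 0, Uma 24, Rosa 18, Omar 0. Jamal and Uma advance.
Runoff: Jamal is ranked above Uma on 72 ballots, Uma above Jamal on 24.

Jamal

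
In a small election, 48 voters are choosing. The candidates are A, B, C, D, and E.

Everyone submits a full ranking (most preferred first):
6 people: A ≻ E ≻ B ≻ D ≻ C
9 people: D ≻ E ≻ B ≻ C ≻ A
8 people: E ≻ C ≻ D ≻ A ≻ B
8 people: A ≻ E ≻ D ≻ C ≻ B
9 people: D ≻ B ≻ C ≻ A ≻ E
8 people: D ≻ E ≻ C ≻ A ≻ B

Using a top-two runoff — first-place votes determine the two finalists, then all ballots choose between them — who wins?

Round 1 first-place votes: A 14, B 0, C 0, D 26, E 8. D and A advance.
Runoff: D is ranked above A on 34 ballots, A above D on 14.

D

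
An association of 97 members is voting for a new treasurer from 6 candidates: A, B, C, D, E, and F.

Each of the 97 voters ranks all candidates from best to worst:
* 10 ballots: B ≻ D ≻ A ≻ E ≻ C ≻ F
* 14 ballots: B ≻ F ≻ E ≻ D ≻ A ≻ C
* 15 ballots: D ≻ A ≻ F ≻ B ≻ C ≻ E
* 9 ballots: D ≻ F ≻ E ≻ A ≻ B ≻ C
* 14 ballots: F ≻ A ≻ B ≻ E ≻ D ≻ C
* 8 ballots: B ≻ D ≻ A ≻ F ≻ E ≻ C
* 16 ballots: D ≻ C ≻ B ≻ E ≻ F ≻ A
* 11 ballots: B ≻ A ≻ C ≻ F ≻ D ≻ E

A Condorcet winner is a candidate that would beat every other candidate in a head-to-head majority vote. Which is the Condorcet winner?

B

B vs A: 59–38
B vs C: 81–16
B vs D: 57–40
B vs E: 88–9
B vs F: 59–38
B beats every other candidate.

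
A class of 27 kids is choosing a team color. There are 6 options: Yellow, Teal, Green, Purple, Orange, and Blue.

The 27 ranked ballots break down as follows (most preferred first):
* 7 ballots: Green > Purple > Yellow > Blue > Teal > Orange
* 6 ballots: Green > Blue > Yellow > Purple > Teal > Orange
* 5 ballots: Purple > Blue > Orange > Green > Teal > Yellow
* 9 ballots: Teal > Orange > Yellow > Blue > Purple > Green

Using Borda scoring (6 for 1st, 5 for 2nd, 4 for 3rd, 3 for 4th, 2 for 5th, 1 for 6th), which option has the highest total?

Yellow: 7×4 + 6×4 + 5×1 + 9×4 = 93
Teal: 7×2 + 6×2 + 5×2 + 9×6 = 90
Green: 7×6 + 6×6 + 5×3 + 9×1 = 102
Purple: 7×5 + 6×3 + 5×6 + 9×2 = 101
Orange: 7×1 + 6×1 + 5×4 + 9×5 = 78
Blue: 7×3 + 6×5 + 5×5 + 9×3 = 103

Blue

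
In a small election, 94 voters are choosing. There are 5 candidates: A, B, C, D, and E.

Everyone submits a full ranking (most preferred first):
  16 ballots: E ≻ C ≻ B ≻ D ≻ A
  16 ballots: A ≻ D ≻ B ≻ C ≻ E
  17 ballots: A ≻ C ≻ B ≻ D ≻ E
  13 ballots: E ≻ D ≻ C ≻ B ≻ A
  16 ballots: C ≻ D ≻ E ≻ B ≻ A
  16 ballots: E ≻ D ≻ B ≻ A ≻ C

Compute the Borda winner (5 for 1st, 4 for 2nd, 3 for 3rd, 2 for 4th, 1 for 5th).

D

A: 16×1 + 16×5 + 17×5 + 13×1 + 16×1 + 16×2 = 242
B: 16×3 + 16×3 + 17×3 + 13×2 + 16×2 + 16×3 = 253
C: 16×4 + 16×2 + 17×4 + 13×3 + 16×5 + 16×1 = 299
D: 16×2 + 16×4 + 17×2 + 13×4 + 16×4 + 16×4 = 310
E: 16×5 + 16×1 + 17×1 + 13×5 + 16×3 + 16×5 = 306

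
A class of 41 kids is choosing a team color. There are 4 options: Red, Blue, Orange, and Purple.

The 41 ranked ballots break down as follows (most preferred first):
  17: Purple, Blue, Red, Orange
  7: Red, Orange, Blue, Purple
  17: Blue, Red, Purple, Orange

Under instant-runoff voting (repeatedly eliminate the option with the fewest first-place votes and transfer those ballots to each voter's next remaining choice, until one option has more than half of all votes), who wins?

Round 1: Red 7, Blue 17, Orange 0, Purple 17. Orange eliminated.
Round 2: Red 7, Blue 17, Purple 17. Red eliminated.
Round 3: Blue 24, Purple 17. Blue has a majority (≥21).

Blue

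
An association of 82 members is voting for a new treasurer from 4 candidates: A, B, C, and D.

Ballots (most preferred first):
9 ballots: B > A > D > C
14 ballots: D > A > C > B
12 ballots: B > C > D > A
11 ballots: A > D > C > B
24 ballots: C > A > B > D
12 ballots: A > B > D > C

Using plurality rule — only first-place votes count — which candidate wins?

First-place votes: A 23, B 21, C 24, D 14.

C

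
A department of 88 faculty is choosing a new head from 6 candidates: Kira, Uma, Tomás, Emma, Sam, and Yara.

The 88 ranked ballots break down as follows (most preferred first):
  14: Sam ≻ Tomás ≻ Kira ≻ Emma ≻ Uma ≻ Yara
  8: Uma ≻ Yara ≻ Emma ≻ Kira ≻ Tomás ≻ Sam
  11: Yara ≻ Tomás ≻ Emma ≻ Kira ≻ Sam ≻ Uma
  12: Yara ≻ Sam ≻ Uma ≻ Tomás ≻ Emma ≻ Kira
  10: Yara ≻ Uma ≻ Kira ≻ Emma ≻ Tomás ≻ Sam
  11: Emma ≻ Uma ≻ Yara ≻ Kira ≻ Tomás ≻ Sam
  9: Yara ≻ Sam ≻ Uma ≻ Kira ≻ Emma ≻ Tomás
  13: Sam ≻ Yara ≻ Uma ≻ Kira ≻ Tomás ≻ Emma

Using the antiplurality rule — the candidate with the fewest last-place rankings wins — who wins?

Tomás

Last-place votes: Kira 12, Uma 11, Tomás 9, Emma 13, Sam 29, Yara 14.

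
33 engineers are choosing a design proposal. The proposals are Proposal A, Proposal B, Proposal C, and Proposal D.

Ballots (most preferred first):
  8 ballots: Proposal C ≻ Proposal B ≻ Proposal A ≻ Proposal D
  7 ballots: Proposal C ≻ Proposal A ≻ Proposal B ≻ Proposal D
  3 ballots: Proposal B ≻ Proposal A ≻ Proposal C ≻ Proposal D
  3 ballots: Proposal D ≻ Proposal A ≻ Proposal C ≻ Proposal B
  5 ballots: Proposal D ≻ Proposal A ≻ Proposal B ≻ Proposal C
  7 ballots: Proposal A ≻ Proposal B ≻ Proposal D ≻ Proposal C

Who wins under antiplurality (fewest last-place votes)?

Proposal A

Last-place votes: Proposal A 0, Proposal B 3, Proposal C 12, Proposal D 18.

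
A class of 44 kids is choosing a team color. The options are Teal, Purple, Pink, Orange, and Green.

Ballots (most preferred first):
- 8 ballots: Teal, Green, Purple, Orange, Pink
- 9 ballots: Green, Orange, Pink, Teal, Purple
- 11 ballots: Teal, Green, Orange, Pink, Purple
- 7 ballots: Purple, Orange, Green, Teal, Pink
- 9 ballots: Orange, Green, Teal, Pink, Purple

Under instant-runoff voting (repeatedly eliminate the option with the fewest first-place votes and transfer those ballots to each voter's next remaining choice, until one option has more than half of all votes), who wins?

Orange

Round 1: Teal 19, Purple 7, Pink 0, Orange 9, Green 9. Pink eliminated.
Round 2: Teal 19, Purple 7, Orange 9, Green 9. Purple eliminated.
Round 3: Teal 19, Orange 16, Green 9. Green eliminated.
Round 4: Teal 19, Orange 25. Orange has a majority (≥23).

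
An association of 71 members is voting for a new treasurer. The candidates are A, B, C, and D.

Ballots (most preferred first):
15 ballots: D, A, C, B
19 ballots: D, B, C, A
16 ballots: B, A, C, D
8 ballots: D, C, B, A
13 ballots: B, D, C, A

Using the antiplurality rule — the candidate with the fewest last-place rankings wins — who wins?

C

Last-place votes: A 40, B 15, C 0, D 16.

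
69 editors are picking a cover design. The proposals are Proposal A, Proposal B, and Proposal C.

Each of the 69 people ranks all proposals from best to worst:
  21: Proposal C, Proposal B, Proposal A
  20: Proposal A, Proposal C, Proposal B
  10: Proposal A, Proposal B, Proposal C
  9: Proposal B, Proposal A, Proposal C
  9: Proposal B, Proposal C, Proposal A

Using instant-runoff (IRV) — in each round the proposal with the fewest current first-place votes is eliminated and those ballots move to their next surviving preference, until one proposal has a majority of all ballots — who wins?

Round 1: Proposal A 30, Proposal B 18, Proposal C 21. Proposal B eliminated.
Round 2: Proposal A 39, Proposal C 30. Proposal A has a majority (≥35).

Proposal A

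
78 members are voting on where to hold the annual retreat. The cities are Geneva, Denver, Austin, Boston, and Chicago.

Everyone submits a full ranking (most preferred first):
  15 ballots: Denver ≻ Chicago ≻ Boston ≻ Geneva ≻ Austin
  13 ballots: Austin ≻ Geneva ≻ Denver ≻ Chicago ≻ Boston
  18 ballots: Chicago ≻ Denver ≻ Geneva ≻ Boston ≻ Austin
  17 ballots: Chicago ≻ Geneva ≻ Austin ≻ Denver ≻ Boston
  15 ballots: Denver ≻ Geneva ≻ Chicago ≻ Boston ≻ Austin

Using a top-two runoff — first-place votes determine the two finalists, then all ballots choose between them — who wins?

Denver

Round 1 first-place votes: Geneva 0, Denver 30, Austin 13, Boston 0, Chicago 35. Chicago and Denver advance.
Runoff: Chicago is ranked above Denver on 35 ballots, Denver above Chicago on 43.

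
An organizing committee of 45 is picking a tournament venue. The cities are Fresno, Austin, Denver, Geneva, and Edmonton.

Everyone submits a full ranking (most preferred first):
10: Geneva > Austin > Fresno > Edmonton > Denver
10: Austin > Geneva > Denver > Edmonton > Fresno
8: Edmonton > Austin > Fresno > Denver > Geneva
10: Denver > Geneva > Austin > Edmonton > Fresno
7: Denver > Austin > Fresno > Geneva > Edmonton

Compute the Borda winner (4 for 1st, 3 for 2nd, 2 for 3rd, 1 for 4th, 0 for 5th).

Fresno: 10×2 + 10×0 + 8×2 + 10×0 + 7×2 = 50
Austin: 10×3 + 10×4 + 8×3 + 10×2 + 7×3 = 135
Denver: 10×0 + 10×2 + 8×1 + 10×4 + 7×4 = 96
Geneva: 10×4 + 10×3 + 8×0 + 10×3 + 7×1 = 107
Edmonton: 10×1 + 10×1 + 8×4 + 10×1 + 7×0 = 62

Austin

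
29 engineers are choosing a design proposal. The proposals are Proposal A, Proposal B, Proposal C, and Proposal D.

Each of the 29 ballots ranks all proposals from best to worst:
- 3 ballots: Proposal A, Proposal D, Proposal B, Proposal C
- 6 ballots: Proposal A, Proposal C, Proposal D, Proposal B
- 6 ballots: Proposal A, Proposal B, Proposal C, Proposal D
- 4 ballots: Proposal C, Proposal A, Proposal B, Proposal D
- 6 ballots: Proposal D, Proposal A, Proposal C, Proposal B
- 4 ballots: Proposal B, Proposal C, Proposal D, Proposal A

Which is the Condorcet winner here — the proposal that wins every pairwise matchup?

Proposal A vs Proposal B: 25–4
Proposal A vs Proposal C: 21–8
Proposal A vs Proposal D: 19–10
Proposal A beats every other proposal.

Proposal A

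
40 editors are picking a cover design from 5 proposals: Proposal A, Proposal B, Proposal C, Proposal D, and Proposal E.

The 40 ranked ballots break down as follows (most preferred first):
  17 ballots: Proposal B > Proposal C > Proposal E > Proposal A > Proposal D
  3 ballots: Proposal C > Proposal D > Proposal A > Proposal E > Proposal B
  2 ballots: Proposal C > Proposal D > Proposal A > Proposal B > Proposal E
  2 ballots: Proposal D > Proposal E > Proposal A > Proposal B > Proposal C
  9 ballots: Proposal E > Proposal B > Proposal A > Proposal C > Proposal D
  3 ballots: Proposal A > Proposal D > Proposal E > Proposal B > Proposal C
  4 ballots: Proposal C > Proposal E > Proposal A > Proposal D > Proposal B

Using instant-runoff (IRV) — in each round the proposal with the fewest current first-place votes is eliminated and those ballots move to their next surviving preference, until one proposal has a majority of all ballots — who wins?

Proposal E

Round 1: Proposal A 3, Proposal B 17, Proposal C 9, Proposal D 2, Proposal E 9. Proposal D eliminated.
Round 2: Proposal A 3, Proposal B 17, Proposal C 9, Proposal E 11. Proposal A eliminated.
Round 3: Proposal B 17, Proposal C 9, Proposal E 14. Proposal C eliminated.
Round 4: Proposal B 19, Proposal E 21. Proposal E has a majority (≥21).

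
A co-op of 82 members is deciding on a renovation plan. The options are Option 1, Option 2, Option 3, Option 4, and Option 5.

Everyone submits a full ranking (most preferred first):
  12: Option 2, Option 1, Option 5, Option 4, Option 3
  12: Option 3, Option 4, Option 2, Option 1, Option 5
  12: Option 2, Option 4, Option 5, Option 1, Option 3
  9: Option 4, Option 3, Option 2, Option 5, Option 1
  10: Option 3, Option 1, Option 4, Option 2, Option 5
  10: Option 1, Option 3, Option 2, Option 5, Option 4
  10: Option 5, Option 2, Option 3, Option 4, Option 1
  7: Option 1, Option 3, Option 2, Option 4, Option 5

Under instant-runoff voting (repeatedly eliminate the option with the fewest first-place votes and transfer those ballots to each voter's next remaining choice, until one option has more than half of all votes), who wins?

Round 1: Option 1 17, Option 2 24, Option 3 22, Option 4 9, Option 5 10. Option 4 eliminated.
Round 2: Option 1 17, Option 2 24, Option 3 31, Option 5 10. Option 5 eliminated.
Round 3: Option 1 17, Option 2 34, Option 3 31. Option 1 eliminated.
Round 4: Option 2 34, Option 3 48. Option 3 has a majority (≥42).

Option 3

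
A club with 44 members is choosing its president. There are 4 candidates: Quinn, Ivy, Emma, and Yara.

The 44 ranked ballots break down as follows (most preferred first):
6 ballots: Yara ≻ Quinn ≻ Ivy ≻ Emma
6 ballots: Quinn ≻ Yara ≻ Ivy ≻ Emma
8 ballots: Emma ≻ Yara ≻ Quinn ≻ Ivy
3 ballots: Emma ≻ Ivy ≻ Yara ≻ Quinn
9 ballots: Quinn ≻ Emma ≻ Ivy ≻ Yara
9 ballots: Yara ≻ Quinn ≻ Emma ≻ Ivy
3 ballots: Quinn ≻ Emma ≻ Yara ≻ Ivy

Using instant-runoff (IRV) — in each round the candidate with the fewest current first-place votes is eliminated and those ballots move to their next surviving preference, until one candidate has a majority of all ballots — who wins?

Round 1: Quinn 18, Ivy 0, Emma 11, Yara 15. Ivy eliminated.
Round 2: Quinn 18, Emma 11, Yara 15. Emma eliminated.
Round 3: Quinn 18, Yara 26. Yara has a majority (≥23).

Yara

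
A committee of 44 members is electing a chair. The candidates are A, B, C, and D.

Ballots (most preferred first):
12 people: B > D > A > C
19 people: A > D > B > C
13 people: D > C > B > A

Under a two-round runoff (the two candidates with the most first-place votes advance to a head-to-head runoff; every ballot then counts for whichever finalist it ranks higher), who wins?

D

Round 1 first-place votes: A 19, B 12, C 0, D 13. A and D advance.
Runoff: A is ranked above D on 19 ballots, D above A on 25.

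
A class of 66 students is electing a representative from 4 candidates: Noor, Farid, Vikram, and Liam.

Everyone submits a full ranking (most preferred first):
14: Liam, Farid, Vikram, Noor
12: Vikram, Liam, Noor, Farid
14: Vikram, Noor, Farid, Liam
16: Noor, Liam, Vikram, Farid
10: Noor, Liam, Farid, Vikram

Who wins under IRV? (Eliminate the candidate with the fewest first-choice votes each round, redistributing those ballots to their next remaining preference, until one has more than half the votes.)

Vikram

Round 1: Noor 26, Farid 0, Vikram 26, Liam 14. Farid eliminated.
Round 2: Noor 26, Vikram 26, Liam 14. Liam eliminated.
Round 3: Noor 26, Vikram 40. Vikram has a majority (≥34).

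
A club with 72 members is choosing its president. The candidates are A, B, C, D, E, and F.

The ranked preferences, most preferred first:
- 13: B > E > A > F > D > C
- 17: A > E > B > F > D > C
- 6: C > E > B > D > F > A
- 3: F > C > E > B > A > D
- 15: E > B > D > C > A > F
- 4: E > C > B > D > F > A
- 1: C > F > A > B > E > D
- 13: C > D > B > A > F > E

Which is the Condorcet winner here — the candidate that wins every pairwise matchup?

E vs A: 41–31
E vs B: 45–27
E vs C: 49–23
E vs D: 59–13
E vs F: 55–17
E beats every other candidate.

E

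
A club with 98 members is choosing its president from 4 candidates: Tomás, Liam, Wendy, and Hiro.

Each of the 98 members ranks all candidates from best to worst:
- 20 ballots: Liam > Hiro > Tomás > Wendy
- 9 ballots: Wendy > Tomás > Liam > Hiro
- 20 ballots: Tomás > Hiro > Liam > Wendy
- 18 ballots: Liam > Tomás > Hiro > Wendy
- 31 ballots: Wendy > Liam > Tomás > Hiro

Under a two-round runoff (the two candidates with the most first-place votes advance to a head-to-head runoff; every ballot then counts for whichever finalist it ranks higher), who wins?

Liam

Round 1 first-place votes: Tomás 20, Liam 38, Wendy 40, Hiro 0. Wendy and Liam advance.
Runoff: Wendy is ranked above Liam on 40 ballots, Liam above Wendy on 58.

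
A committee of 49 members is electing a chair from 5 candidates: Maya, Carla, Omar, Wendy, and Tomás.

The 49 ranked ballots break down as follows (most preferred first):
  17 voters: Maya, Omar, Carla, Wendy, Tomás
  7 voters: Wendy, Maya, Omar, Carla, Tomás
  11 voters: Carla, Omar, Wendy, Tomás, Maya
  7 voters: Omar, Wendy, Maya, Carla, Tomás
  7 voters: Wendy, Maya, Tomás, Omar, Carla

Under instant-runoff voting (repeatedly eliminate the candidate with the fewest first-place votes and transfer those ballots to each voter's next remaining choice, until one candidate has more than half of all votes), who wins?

Wendy

Round 1: Maya 17, Carla 11, Omar 7, Wendy 14, Tomás 0. Tomás eliminated.
Round 2: Maya 17, Carla 11, Omar 7, Wendy 14. Omar eliminated.
Round 3: Maya 17, Carla 11, Wendy 21. Carla eliminated.
Round 4: Maya 17, Wendy 32. Wendy has a majority (≥25).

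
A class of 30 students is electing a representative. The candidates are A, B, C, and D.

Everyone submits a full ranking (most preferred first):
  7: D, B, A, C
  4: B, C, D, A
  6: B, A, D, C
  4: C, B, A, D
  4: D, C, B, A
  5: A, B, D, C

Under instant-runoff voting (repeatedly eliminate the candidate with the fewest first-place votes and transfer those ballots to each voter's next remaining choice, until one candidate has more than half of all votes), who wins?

B

Round 1: A 5, B 10, C 4, D 11. C eliminated.
Round 2: A 5, B 14, D 11. A eliminated.
Round 3: B 19, D 11. B has a majority (≥16).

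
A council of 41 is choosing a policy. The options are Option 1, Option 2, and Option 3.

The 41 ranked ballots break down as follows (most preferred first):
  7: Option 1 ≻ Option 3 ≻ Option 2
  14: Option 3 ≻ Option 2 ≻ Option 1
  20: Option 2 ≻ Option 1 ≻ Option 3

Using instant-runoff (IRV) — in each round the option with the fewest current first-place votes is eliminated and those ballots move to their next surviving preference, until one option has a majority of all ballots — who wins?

Option 3

Round 1: Option 1 7, Option 2 20, Option 3 14. Option 1 eliminated.
Round 2: Option 2 20, Option 3 21. Option 3 has a majority (≥21).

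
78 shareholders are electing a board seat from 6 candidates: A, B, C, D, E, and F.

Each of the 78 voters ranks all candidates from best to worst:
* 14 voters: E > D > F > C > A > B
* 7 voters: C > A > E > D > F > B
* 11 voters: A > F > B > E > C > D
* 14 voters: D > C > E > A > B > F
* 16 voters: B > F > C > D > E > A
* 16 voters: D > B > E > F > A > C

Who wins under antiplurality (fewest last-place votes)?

Last-place votes: A 16, B 21, C 16, D 11, E 0, F 14.

E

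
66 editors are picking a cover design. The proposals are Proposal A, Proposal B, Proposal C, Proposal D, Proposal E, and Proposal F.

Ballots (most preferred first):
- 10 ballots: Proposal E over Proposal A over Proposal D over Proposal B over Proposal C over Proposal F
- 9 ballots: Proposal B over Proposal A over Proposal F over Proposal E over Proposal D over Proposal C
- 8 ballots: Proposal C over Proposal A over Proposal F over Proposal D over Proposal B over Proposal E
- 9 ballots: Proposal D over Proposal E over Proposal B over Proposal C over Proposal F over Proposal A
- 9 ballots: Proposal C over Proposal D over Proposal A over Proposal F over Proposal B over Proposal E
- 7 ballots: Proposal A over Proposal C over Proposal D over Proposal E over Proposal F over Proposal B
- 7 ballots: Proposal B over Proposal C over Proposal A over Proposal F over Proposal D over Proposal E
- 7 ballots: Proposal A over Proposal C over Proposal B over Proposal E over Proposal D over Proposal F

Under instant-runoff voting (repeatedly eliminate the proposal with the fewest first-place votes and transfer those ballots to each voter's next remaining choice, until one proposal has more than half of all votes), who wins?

Proposal C

Round 1: Proposal A 14, Proposal B 16, Proposal C 17, Proposal D 9, Proposal E 10, Proposal F 0. Proposal F eliminated.
Round 2: Proposal A 14, Proposal B 16, Proposal C 17, Proposal D 9, Proposal E 10. Proposal D eliminated.
Round 3: Proposal A 14, Proposal B 16, Proposal C 17, Proposal E 19. Proposal A eliminated.
Round 4: Proposal B 16, Proposal C 31, Proposal E 19. Proposal B eliminated.
Round 5: Proposal C 38, Proposal E 28. Proposal C has a majority (≥34).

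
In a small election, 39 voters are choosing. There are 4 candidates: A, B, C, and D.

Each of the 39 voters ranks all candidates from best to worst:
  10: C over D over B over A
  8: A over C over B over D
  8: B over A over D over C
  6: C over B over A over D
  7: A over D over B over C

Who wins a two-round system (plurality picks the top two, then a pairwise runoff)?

A

Round 1 first-place votes: A 15, B 8, C 16, D 0. C and A advance.
Runoff: C is ranked above A on 16 ballots, A above C on 23.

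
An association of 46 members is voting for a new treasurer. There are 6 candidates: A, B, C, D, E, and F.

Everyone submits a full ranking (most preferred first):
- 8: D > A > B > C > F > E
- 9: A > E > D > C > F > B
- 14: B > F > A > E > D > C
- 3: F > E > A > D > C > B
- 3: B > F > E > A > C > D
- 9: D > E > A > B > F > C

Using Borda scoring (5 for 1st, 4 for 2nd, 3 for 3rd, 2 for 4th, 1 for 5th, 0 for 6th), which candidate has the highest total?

A: 8×4 + 9×5 + 14×3 + 3×3 + 3×2 + 9×3 = 161
B: 8×3 + 9×0 + 14×5 + 3×0 + 3×5 + 9×2 = 127
C: 8×2 + 9×2 + 14×0 + 3×1 + 3×1 + 9×0 = 40
D: 8×5 + 9×3 + 14×1 + 3×2 + 3×0 + 9×5 = 132
E: 8×0 + 9×4 + 14×2 + 3×4 + 3×3 + 9×4 = 121
F: 8×1 + 9×1 + 14×4 + 3×5 + 3×4 + 9×1 = 109

A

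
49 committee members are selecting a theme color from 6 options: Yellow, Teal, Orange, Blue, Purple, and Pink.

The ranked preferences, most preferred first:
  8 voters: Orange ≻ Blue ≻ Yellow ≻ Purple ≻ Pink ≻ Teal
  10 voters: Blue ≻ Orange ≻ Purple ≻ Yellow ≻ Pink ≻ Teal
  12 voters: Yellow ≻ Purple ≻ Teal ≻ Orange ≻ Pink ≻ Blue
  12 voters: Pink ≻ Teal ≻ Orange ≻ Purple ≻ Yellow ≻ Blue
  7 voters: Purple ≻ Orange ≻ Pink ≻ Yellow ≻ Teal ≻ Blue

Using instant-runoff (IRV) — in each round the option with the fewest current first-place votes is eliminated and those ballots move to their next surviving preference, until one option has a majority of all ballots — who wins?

Round 1: Yellow 12, Teal 0, Orange 8, Blue 10, Purple 7, Pink 12. Teal eliminated.
Round 2: Yellow 12, Orange 8, Blue 10, Purple 7, Pink 12. Purple eliminated.
Round 3: Yellow 12, Orange 15, Blue 10, Pink 12. Blue eliminated.
Round 4: Yellow 12, Orange 25, Pink 12. Orange has a majority (≥25).

Orange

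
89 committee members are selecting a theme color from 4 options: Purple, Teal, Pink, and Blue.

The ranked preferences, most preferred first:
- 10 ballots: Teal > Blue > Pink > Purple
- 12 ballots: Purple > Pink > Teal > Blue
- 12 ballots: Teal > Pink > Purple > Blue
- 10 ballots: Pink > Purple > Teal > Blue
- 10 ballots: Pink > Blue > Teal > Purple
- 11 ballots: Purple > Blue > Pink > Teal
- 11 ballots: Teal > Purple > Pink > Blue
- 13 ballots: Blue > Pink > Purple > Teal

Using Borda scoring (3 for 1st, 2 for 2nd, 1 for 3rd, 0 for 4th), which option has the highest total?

Purple: 10×0 + 12×3 + 12×1 + 10×2 + 10×0 + 11×3 + 11×2 + 13×1 = 136
Teal: 10×3 + 12×1 + 12×3 + 10×1 + 10×1 + 11×0 + 11×3 + 13×0 = 131
Pink: 10×1 + 12×2 + 12×2 + 10×3 + 10×3 + 11×1 + 11×1 + 13×2 = 166
Blue: 10×2 + 12×0 + 12×0 + 10×0 + 10×2 + 11×2 + 11×0 + 13×3 = 101

Pink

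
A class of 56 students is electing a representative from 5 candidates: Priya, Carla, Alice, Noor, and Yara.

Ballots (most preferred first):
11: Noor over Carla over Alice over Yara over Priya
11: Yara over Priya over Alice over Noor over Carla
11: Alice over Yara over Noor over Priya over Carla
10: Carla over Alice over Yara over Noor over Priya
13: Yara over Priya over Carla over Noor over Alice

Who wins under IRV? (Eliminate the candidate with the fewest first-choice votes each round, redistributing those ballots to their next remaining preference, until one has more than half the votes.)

Alice

Round 1: Priya 0, Carla 10, Alice 11, Noor 11, Yara 24. Priya eliminated.
Round 2: Carla 10, Alice 11, Noor 11, Yara 24. Carla eliminated.
Round 3: Alice 21, Noor 11, Yara 24. Noor eliminated.
Round 4: Alice 32, Yara 24. Alice has a majority (≥29).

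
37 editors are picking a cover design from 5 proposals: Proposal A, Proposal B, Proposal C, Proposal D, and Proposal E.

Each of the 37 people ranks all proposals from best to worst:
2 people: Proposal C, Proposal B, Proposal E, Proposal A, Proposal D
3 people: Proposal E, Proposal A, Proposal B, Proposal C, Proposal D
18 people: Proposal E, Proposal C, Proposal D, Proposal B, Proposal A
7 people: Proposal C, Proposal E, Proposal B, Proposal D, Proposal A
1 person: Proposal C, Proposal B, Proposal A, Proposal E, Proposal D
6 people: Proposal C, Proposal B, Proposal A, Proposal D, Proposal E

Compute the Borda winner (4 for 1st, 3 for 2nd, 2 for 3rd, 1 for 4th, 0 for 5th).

Proposal C

Proposal A: 2×1 + 3×3 + 18×0 + 7×0 + 1×2 + 6×2 = 25
Proposal B: 2×3 + 3×2 + 18×1 + 7×2 + 1×3 + 6×3 = 65
Proposal C: 2×4 + 3×1 + 18×3 + 7×4 + 1×4 + 6×4 = 121
Proposal D: 2×0 + 3×0 + 18×2 + 7×1 + 1×0 + 6×1 = 49
Proposal E: 2×2 + 3×4 + 18×4 + 7×3 + 1×1 + 6×0 = 110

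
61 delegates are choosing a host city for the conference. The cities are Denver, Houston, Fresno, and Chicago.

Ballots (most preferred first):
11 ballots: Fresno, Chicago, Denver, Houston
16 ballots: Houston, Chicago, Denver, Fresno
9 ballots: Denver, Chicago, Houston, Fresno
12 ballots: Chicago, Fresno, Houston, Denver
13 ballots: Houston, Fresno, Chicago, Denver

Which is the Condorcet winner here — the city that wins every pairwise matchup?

Chicago vs Denver: 52–9
Chicago vs Houston: 32–29
Chicago vs Fresno: 37–24
Chicago beats every other city.

Chicago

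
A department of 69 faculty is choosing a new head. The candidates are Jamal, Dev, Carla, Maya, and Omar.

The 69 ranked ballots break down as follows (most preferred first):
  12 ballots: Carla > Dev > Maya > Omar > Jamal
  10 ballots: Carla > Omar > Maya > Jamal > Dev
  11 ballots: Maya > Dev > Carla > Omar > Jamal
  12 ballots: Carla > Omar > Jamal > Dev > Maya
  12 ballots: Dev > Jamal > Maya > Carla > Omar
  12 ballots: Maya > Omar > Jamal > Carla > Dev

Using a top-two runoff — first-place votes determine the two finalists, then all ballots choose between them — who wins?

Maya

Round 1 first-place votes: Jamal 0, Dev 12, Carla 34, Maya 23, Omar 0. Carla and Maya advance.
Runoff: Carla is ranked above Maya on 34 ballots, Maya above Carla on 35.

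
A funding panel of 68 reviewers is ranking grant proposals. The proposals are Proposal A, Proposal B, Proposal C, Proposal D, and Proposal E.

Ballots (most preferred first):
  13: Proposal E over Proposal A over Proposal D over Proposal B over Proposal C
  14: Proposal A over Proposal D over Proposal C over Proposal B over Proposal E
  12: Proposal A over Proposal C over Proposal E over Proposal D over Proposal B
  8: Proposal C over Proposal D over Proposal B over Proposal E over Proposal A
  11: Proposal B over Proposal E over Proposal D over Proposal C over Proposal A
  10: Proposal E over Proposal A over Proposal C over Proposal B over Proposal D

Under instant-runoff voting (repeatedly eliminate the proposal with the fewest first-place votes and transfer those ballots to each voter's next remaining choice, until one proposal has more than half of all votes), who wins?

Round 1: Proposal A 26, Proposal B 11, Proposal C 8, Proposal D 0, Proposal E 23. Proposal D eliminated.
Round 2: Proposal A 26, Proposal B 11, Proposal C 8, Proposal E 23. Proposal C eliminated.
Round 3: Proposal A 26, Proposal B 19, Proposal E 23. Proposal B eliminated.
Round 4: Proposal A 26, Proposal E 42. Proposal E has a majority (≥35).

Proposal E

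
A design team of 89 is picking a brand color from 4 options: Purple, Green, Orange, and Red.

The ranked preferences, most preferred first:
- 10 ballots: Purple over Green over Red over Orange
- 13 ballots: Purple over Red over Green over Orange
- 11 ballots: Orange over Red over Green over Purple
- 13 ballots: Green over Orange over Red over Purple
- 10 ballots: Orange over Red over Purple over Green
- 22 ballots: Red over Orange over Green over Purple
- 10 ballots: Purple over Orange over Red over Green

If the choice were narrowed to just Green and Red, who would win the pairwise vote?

Red

Green is ranked above Red on 23 ballots; Red above Green on 66.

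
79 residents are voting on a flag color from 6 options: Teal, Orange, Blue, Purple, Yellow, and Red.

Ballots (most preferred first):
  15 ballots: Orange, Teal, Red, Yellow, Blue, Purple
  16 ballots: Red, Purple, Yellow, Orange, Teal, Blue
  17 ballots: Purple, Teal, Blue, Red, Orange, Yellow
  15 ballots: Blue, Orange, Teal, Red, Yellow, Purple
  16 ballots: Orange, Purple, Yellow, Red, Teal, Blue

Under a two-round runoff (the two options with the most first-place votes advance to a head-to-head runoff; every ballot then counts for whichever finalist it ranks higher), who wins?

Round 1 first-place votes: Teal 0, Orange 31, Blue 15, Purple 17, Yellow 0, Red 16. Orange and Purple advance.
Runoff: Orange is ranked above Purple on 46 ballots, Purple above Orange on 33.

Orange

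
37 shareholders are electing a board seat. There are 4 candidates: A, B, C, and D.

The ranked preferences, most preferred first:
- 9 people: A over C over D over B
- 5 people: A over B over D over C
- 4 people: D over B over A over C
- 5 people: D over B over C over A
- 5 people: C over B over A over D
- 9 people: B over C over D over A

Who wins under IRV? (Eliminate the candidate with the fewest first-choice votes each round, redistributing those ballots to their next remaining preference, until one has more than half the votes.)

B

Round 1: A 14, B 9, C 5, D 9. C eliminated.
Round 2: A 14, B 14, D 9. D eliminated.
Round 3: A 14, B 23. B has a majority (≥19).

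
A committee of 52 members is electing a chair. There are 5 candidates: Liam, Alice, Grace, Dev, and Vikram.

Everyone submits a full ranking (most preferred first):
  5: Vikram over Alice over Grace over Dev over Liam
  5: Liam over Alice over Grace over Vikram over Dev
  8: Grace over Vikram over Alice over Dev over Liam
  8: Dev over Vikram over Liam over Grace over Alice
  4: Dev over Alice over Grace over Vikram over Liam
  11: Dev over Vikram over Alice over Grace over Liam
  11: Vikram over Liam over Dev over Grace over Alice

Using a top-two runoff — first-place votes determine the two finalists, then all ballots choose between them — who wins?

Vikram

Round 1 first-place votes: Liam 5, Alice 0, Grace 8, Dev 23, Vikram 16. Dev and Vikram advance.
Runoff: Dev is ranked above Vikram on 23 ballots, Vikram above Dev on 29.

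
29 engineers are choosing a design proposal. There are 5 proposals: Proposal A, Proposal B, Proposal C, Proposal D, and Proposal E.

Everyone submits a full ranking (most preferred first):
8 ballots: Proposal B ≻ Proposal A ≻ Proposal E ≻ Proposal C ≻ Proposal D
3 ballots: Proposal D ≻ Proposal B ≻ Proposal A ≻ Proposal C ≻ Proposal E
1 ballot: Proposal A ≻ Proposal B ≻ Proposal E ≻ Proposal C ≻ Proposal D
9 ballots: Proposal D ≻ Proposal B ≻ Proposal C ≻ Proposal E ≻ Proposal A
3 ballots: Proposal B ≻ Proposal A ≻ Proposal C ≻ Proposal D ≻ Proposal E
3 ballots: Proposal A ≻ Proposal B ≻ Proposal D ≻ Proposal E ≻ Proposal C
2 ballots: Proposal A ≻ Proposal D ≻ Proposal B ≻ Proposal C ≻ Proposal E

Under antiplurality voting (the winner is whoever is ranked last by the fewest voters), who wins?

Proposal B

Last-place votes: Proposal A 9, Proposal B 0, Proposal C 3, Proposal D 9, Proposal E 8.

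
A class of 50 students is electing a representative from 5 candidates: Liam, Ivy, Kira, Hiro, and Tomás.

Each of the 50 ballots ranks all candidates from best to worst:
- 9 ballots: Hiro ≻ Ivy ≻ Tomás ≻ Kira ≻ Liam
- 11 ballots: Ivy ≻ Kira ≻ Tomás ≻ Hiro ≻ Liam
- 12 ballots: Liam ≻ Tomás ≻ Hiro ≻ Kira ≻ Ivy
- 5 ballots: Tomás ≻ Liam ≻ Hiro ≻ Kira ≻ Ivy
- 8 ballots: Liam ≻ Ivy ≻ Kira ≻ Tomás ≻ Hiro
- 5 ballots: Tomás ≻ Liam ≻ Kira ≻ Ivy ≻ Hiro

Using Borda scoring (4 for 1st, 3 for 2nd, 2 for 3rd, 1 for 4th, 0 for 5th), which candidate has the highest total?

Liam: 9×0 + 11×0 + 12×4 + 5×3 + 8×4 + 5×3 = 110
Ivy: 9×3 + 11×4 + 12×0 + 5×0 + 8×3 + 5×1 = 100
Kira: 9×1 + 11×3 + 12×1 + 5×1 + 8×2 + 5×2 = 85
Hiro: 9×4 + 11×1 + 12×2 + 5×2 + 8×0 + 5×0 = 81
Tomás: 9×2 + 11×2 + 12×3 + 5×4 + 8×1 + 5×4 = 124

Tomás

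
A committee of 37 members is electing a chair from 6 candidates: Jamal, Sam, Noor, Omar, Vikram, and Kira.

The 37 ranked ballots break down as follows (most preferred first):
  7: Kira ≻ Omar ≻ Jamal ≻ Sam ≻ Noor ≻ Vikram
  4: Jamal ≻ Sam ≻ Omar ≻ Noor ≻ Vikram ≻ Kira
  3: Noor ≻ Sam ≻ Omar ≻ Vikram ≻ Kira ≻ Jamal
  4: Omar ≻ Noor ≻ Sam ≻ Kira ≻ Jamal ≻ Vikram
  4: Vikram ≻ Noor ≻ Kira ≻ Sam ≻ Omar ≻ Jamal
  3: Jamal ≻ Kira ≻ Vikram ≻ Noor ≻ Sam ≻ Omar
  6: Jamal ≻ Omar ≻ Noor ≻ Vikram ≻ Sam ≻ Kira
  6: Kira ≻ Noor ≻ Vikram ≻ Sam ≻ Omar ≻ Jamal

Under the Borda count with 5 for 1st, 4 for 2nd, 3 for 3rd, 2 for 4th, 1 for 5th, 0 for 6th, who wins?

Jamal: 7×3 + 4×5 + 3×0 + 4×1 + 4×0 + 3×5 + 6×5 + 6×0 = 90
Sam: 7×2 + 4×4 + 3×4 + 4×3 + 4×2 + 3×1 + 6×1 + 6×2 = 83
Noor: 7×1 + 4×2 + 3×5 + 4×4 + 4×4 + 3×2 + 6×3 + 6×4 = 110
Omar: 7×4 + 4×3 + 3×3 + 4×5 + 4×1 + 3×0 + 6×4 + 6×1 = 103
Vikram: 7×0 + 4×1 + 3×2 + 4×0 + 4×5 + 3×3 + 6×2 + 6×3 = 69
Kira: 7×5 + 4×0 + 3×1 + 4×2 + 4×3 + 3×4 + 6×0 + 6×5 = 100

Noor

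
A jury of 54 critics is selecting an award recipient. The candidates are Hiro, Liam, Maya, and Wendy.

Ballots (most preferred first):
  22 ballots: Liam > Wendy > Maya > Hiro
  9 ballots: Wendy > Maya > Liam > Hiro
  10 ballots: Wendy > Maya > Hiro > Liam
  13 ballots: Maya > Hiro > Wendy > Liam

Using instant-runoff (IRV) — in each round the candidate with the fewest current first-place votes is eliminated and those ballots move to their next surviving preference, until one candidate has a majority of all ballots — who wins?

Wendy

Round 1: Hiro 0, Liam 22, Maya 13, Wendy 19. Hiro eliminated.
Round 2: Liam 22, Maya 13, Wendy 19. Maya eliminated.
Round 3: Liam 22, Wendy 32. Wendy has a majority (≥28).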